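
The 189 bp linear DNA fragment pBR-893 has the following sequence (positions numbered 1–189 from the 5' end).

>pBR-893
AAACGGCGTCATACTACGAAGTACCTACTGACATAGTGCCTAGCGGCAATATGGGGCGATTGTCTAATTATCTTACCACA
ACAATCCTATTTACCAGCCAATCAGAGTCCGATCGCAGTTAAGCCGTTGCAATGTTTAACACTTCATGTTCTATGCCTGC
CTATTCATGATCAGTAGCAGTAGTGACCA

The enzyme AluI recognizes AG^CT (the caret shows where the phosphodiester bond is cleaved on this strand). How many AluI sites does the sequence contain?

0

No occurrence of AGCT is present in the sequence.
AluI does not cut: 0 sites.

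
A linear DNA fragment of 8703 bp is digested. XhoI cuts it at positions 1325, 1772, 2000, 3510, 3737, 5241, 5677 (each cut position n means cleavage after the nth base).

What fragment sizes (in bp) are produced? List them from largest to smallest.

Linear molecule, 7 cuts → 8 fragments:
  1325 − 0 = 1325 bp
  1772 − 1325 = 447 bp
  2000 − 1772 = 228 bp
  3510 − 2000 = 1510 bp
  3737 − 3510 = 227 bp
  5241 − 3737 = 1504 bp
  5677 − 5241 = 436 bp
  8703 − 5677 = 3026 bp
Sorted largest to smallest: 3026, 1510, 1504, 1325, 447, 436, 228, 227 bp.

3026, 1510, 1504, 1325, 447, 436, 228, 227 bp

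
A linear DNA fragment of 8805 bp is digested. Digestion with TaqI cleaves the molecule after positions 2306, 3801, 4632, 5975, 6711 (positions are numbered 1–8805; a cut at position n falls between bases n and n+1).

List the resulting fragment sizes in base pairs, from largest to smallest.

Linear molecule, 5 cuts → 6 fragments:
  2306 − 0 = 2306 bp
  3801 − 2306 = 1495 bp
  4632 − 3801 = 831 bp
  5975 − 4632 = 1343 bp
  6711 − 5975 = 736 bp
  8805 − 6711 = 2094 bp
Sorted largest to smallest: 2306, 2094, 1495, 1343, 831, 736 bp.

2306, 2094, 1495, 1343, 831, 736 bp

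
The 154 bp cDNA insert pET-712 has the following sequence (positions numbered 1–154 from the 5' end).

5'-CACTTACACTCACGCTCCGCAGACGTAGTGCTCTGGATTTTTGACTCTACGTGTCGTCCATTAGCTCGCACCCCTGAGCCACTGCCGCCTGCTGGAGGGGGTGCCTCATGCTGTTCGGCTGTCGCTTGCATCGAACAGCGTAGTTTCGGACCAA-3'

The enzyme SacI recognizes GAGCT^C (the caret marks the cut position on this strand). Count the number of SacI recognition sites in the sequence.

No occurrence of GAGCTC is present in the sequence.
SacI does not cut: 0 sites.

0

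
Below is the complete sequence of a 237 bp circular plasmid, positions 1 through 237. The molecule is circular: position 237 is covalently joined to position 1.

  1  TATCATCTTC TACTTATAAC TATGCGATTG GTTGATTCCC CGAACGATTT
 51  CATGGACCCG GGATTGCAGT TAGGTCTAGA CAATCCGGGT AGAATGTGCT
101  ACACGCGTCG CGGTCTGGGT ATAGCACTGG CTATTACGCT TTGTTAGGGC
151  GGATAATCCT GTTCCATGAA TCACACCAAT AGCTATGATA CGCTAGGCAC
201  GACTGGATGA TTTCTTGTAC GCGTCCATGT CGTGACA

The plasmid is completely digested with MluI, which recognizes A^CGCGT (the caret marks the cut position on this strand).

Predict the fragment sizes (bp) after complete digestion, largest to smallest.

MluI sites (ACGCGT) start at positions 103, 219.
MluI cuts after the first base of each site, so after positions 103, 219.
Circular molecule, 2 cuts → 2 fragments:
  104–219 → 116 bp
  220–237 then 1–103 → 18 + 103 = 121 bp
Sorted largest to smallest: 121, 116 bp.

121, 116 bp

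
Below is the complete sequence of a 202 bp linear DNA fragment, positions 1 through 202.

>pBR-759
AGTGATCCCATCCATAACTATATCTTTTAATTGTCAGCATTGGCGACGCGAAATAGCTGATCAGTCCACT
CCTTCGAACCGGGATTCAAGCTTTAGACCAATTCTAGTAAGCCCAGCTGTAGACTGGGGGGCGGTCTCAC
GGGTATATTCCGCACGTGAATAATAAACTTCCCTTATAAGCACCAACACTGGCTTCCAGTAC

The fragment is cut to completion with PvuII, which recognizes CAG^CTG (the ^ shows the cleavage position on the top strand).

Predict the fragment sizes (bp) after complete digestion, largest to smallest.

The PvuII site (CAGCTG) starts at position 114.
PvuII cuts after base 3 of each site, so after position 116.
Linear molecule, 1 cut → 2 fragments:
  1–116 → 116 bp
  117–202 → 86 bp
Sorted largest to smallest: 116, 86 bp.

116, 86 bp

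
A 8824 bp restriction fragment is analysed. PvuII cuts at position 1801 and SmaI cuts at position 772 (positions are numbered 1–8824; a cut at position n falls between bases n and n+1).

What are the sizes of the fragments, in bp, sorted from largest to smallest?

7023, 1029, 772 bp

Combined cut positions (sorted): 772, 1801.
Linear molecule, 2 cuts → 3 fragments:
  772 − 0 = 772 bp
  1801 − 772 = 1029 bp
  8824 − 1801 = 7023 bp
Sorted largest to smallest: 7023, 1029, 772 bp.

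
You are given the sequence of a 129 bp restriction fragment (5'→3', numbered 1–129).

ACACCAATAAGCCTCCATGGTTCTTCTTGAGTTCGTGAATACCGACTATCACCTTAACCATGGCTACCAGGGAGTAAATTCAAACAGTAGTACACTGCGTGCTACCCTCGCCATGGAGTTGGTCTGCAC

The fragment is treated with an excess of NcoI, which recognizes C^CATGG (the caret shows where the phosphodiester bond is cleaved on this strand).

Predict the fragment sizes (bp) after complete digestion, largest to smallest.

NcoI sites (CCATGG) start at positions 15, 58, 111.
NcoI cuts after the first base of each site, so after positions 15, 58, 111.
Linear molecule, 3 cuts → 4 fragments:
  1–15 → 15 bp
  16–58 → 43 bp
  59–111 → 53 bp
  112–129 → 18 bp
Sorted largest to smallest: 53, 43, 18, 15 bp.

53, 43, 18, 15 bp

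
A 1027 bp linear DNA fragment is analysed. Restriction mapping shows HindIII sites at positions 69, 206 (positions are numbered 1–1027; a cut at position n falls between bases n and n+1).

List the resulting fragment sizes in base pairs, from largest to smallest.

Linear molecule, 2 cuts → 3 fragments:
  69 − 0 = 69 bp
  206 − 69 = 137 bp
  1027 − 206 = 821 bp
Sorted largest to smallest: 821, 137, 69 bp.

821, 137, 69 bp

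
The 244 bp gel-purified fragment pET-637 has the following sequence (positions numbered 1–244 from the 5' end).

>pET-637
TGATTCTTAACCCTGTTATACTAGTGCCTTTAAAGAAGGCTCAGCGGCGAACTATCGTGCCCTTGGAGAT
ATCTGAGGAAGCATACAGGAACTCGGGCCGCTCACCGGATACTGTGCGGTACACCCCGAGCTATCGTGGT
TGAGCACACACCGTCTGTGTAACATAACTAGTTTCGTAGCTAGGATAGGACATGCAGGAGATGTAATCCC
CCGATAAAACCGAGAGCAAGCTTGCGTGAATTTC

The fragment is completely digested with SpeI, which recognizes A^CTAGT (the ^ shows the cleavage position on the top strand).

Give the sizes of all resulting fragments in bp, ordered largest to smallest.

SpeI sites (ACTAGT) start at positions 20, 167.
SpeI cuts after the first base of each site, so after positions 20, 167.
Linear molecule, 2 cuts → 3 fragments:
  1–20 → 20 bp
  21–167 → 147 bp
  168–244 → 77 bp
Sorted largest to smallest: 147, 77, 20 bp.

147, 77, 20 bp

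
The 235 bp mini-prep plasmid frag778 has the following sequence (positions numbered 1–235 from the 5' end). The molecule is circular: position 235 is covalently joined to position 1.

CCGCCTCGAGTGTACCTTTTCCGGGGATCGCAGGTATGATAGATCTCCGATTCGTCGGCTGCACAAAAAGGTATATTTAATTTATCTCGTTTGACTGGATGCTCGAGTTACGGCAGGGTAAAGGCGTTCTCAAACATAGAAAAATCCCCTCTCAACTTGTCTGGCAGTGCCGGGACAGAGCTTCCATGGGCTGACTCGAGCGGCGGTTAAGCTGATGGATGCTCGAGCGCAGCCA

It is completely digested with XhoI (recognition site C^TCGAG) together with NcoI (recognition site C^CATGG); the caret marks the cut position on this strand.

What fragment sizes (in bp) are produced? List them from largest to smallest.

XhoI sites (CTCGAG) start at positions 5, 102, 195, 222.
XhoI cuts after the first base of each site, so after positions 5, 102, 195, 222.
The NcoI site (CCATGG) starts at position 184.
NcoI cuts after the first base of each site, so after position 184.
Combined cut positions: 5, 102, 184, 195, 222.
Circular molecule, 5 cuts → 5 fragments:
  6–102 → 97 bp
  103–184 → 82 bp
  185–195 → 11 bp
  196–222 → 27 bp
  223–235 then 1–5 → 13 + 5 = 18 bp
Sorted largest to smallest: 97, 82, 27, 18, 11 bp.

97, 82, 27, 18, 11 bp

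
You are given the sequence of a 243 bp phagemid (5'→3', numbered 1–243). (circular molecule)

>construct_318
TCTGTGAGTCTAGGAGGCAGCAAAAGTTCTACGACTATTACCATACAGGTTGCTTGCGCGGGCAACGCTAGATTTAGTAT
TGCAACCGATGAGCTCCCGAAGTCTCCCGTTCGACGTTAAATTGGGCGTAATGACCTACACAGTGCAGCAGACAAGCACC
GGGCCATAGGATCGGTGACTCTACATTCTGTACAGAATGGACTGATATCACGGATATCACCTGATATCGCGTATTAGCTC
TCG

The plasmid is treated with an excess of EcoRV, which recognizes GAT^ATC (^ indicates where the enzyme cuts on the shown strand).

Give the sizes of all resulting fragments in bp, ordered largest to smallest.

224, 10, 9 bp

EcoRV sites (GATATC) start at positions 204, 213, 223.
EcoRV cuts after base 3 of each site, so after positions 206, 215, 225.
Circular molecule, 3 cuts → 3 fragments:
  207–215 → 9 bp
  216–225 → 10 bp
  226–243 then 1–206 → 18 + 206 = 224 bp
Sorted largest to smallest: 224, 10, 9 bp.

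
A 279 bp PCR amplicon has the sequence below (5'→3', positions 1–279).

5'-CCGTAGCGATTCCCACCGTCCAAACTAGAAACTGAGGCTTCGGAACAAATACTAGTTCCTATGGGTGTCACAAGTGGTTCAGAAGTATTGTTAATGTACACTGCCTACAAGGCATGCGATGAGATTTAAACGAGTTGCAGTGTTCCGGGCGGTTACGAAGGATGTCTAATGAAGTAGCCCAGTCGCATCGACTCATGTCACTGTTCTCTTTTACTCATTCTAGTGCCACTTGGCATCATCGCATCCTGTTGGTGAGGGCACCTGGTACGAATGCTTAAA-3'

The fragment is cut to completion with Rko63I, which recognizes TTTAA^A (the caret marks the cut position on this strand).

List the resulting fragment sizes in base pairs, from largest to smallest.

The Rko63I site (TTTAAA) starts at position 125.
Rko63I cuts after base 5 of each site (before the last base), so after position 129.
Linear molecule, 1 cut → 2 fragments:
  1–129 → 129 bp
  130–279 → 150 bp
Sorted largest to smallest: 150, 129 bp.

150, 129 bp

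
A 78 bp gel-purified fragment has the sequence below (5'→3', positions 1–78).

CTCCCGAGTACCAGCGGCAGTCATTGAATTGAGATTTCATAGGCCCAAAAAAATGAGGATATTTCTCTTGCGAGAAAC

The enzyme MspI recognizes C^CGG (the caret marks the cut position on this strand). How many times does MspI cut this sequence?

0

No occurrence of CCGG is present in the sequence.
MspI does not cut: 0 sites.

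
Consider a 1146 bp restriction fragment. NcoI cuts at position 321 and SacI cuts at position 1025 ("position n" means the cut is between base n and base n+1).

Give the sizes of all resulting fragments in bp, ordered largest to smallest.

Combined cut positions (sorted): 321, 1025.
Linear molecule, 2 cuts → 3 fragments:
  321 − 0 = 321 bp
  1025 − 321 = 704 bp
  1146 − 1025 = 121 bp
Sorted largest to smallest: 704, 321, 121 bp.

704, 321, 121 bp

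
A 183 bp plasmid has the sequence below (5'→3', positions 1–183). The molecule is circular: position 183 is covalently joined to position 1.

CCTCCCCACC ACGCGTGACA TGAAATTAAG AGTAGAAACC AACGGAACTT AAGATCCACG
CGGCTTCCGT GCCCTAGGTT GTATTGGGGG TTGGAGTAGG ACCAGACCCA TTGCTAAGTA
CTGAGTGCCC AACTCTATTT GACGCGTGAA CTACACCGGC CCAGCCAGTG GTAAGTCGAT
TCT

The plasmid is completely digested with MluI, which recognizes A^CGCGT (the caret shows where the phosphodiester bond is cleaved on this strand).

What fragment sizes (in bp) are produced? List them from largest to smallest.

MluI sites (ACGCGT) start at positions 11, 142.
MluI cuts after the first base of each site, so after positions 11, 142.
Circular molecule, 2 cuts → 2 fragments:
  12–142 → 131 bp
  143–183 then 1–11 → 41 + 11 = 52 bp
Sorted largest to smallest: 131, 52 bp.

131, 52 bp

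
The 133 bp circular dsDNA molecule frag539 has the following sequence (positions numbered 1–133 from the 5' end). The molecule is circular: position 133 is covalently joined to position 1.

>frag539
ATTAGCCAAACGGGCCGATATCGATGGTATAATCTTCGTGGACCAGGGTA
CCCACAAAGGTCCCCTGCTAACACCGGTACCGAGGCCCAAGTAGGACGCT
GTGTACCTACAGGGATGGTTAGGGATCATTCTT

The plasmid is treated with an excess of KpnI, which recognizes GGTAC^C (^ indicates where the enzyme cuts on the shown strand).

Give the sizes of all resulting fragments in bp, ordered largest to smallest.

104, 29 bp

KpnI sites (GGTACC) start at positions 47, 76.
KpnI cuts after base 5 of each site (before the last base), so after positions 51, 80.
Circular molecule, 2 cuts → 2 fragments:
  52–80 → 29 bp
  81–133 then 1–51 → 53 + 51 = 104 bp
Sorted largest to smallest: 104, 29 bp.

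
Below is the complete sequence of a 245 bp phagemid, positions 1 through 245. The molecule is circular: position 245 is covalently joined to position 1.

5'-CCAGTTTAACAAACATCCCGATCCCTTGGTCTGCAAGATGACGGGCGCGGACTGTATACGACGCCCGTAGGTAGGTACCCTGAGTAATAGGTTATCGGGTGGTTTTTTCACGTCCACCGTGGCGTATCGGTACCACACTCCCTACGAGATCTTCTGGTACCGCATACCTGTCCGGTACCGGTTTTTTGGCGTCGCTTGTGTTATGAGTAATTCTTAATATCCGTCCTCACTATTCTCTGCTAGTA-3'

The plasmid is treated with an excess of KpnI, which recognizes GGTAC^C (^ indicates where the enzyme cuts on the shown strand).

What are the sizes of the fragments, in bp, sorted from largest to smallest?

145, 55, 27, 18 bp

KpnI sites (GGTACC) start at positions 74, 129, 156, 174.
KpnI cuts after base 5 of each site (before the last base), so after positions 78, 133, 160, 178.
Circular molecule, 4 cuts → 4 fragments:
  79–133 → 55 bp
  134–160 → 27 bp
  161–178 → 18 bp
  179–245 then 1–78 → 67 + 78 = 145 bp
Sorted largest to smallest: 145, 55, 27, 18 bp.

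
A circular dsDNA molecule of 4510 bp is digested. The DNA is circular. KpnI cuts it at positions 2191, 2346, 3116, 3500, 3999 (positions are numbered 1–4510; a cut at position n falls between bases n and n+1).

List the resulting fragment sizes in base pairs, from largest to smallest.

Circular molecule, 5 cuts → 5 fragments:
  2346 − 2191 = 155 bp
  3116 − 2346 = 770 bp
  3500 − 3116 = 384 bp
  3999 − 3500 = 499 bp
  wrap: 4510 − 3999 + 2191 = 2702 bp
Sorted largest to smallest: 2702, 770, 499, 384, 155 bp.

2702, 770, 499, 384, 155 bp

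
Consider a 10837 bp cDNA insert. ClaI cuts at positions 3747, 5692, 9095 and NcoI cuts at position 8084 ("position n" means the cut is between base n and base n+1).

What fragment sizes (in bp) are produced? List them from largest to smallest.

Combined cut positions (sorted): 3747, 5692, 8084, 9095.
Linear molecule, 4 cuts → 5 fragments:
  3747 − 0 = 3747 bp
  5692 − 3747 = 1945 bp
  8084 − 5692 = 2392 bp
  9095 − 8084 = 1011 bp
  10837 − 9095 = 1742 bp
Sorted largest to smallest: 3747, 2392, 1945, 1742, 1011 bp.

3747, 2392, 1945, 1742, 1011 bp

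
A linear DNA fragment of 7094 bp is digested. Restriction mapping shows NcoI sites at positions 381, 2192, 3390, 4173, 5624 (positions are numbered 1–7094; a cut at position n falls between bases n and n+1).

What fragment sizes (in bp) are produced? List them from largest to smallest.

Linear molecule, 5 cuts → 6 fragments:
  381 − 0 = 381 bp
  2192 − 381 = 1811 bp
  3390 − 2192 = 1198 bp
  4173 − 3390 = 783 bp
  5624 − 4173 = 1451 bp
  7094 − 5624 = 1470 bp
Sorted largest to smallest: 1811, 1470, 1451, 1198, 783, 381 bp.

1811, 1470, 1451, 1198, 783, 381 bp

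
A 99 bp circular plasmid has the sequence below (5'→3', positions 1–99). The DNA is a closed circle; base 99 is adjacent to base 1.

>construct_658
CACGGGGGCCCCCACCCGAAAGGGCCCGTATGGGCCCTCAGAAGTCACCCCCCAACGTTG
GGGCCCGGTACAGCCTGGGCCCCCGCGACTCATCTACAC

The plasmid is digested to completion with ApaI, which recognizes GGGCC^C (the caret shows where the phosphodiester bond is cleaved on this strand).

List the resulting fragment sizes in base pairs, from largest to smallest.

29, 28, 16, 16, 10 bp

ApaI sites (GGGCCC) start at positions 6, 22, 32, 61, 77.
ApaI cuts after base 5 of each site (before the last base), so after positions 10, 26, 36, 65, 81.
Circular molecule, 5 cuts → 5 fragments:
  11–26 → 16 bp
  27–36 → 10 bp
  37–65 → 29 bp
  66–81 → 16 bp
  82–99 then 1–10 → 18 + 10 = 28 bp
Sorted largest to smallest: 29, 28, 16, 16, 10 bp.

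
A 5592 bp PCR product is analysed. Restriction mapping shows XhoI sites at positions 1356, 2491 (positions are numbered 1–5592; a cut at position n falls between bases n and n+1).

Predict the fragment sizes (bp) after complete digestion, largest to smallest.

3101, 1356, 1135 bp

Linear molecule, 2 cuts → 3 fragments:
  1356 − 0 = 1356 bp
  2491 − 1356 = 1135 bp
  5592 − 2491 = 3101 bp
Sorted largest to smallest: 3101, 1356, 1135 bp.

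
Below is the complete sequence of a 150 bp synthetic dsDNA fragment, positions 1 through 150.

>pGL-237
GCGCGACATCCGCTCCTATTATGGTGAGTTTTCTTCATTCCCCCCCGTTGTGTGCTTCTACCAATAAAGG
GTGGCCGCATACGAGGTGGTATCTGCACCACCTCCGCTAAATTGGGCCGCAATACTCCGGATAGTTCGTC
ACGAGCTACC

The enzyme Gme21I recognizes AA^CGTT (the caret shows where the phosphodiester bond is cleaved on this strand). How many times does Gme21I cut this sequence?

0

No occurrence of AACGTT is present in the sequence.
Gme21I does not cut: 0 sites.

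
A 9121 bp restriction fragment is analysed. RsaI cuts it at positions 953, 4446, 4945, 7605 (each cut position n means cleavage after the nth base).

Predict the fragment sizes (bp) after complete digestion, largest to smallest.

3493, 2660, 1516, 953, 499 bp

Linear molecule, 4 cuts → 5 fragments:
  953 − 0 = 953 bp
  4446 − 953 = 3493 bp
  4945 − 4446 = 499 bp
  7605 − 4945 = 2660 bp
  9121 − 7605 = 1516 bp
Sorted largest to smallest: 3493, 2660, 1516, 953, 499 bp.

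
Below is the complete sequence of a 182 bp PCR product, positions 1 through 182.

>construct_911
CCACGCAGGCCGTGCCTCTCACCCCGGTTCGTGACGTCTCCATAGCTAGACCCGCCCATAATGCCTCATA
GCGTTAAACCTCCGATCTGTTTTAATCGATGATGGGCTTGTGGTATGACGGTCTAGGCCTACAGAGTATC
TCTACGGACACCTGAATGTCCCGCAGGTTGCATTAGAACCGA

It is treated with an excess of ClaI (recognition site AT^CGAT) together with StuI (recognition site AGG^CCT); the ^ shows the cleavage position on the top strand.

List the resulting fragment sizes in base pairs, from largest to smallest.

96, 55, 31 bp

The ClaI site (ATCGAT) starts at position 95.
ClaI cuts after base 2 of each site, so after position 96.
The StuI site (AGGCCT) starts at position 125.
StuI cuts after base 3 of each site, so after position 127.
Combined cut positions: 96, 127.
Linear molecule, 2 cuts → 3 fragments:
  1–96 → 96 bp
  97–127 → 31 bp
  128–182 → 55 bp
Sorted largest to smallest: 96, 55, 31 bp.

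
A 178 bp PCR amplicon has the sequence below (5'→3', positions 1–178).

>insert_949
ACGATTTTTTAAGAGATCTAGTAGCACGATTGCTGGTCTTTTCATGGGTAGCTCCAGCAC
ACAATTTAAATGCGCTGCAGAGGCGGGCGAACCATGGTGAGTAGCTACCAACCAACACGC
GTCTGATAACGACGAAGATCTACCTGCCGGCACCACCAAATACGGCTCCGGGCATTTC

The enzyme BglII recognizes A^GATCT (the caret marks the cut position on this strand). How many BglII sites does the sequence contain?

2

AGATCT occurs starting at positions 14, 136.
BglII cuts at 2 sites.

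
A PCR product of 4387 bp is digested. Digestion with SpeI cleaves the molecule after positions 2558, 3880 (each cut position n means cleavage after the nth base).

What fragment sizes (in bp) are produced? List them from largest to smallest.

Linear molecule, 2 cuts → 3 fragments:
  2558 − 0 = 2558 bp
  3880 − 2558 = 1322 bp
  4387 − 3880 = 507 bp
Sorted largest to smallest: 2558, 1322, 507 bp.

2558, 1322, 507 bp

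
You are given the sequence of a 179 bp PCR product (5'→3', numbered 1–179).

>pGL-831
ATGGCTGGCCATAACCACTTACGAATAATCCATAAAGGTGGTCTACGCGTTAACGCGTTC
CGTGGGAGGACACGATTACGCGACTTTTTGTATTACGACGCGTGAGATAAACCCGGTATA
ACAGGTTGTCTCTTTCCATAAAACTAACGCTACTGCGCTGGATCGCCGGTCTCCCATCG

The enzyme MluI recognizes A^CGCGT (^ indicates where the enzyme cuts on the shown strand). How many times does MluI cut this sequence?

ACGCGT occurs starting at positions 45, 53, 98.
MluI cuts at 3 sites.

3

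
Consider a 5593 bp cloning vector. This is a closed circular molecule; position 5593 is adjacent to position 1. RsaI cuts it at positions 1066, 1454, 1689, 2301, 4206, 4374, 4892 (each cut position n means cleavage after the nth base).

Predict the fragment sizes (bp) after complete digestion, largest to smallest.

Circular molecule, 7 cuts → 7 fragments:
  1454 − 1066 = 388 bp
  1689 − 1454 = 235 bp
  2301 − 1689 = 612 bp
  4206 − 2301 = 1905 bp
  4374 − 4206 = 168 bp
  4892 − 4374 = 518 bp
  wrap: 5593 − 4892 + 1066 = 1767 bp
Sorted largest to smallest: 1905, 1767, 612, 518, 388, 235, 168 bp.

1905, 1767, 612, 518, 388, 235, 168 bp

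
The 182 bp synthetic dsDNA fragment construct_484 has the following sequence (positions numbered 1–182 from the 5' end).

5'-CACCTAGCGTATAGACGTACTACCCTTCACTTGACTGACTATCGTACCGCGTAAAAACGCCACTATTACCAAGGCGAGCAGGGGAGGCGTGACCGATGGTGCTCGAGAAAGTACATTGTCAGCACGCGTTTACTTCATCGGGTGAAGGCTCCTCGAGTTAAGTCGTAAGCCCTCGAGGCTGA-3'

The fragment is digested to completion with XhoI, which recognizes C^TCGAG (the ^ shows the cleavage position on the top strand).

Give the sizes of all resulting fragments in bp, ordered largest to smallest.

XhoI sites (CTCGAG) start at positions 102, 152, 172.
XhoI cuts after the first base of each site, so after positions 102, 152, 172.
Linear molecule, 3 cuts → 4 fragments:
  1–102 → 102 bp
  103–152 → 50 bp
  153–172 → 20 bp
  173–182 → 10 bp
Sorted largest to smallest: 102, 50, 20, 10 bp.

102, 50, 20, 10 bp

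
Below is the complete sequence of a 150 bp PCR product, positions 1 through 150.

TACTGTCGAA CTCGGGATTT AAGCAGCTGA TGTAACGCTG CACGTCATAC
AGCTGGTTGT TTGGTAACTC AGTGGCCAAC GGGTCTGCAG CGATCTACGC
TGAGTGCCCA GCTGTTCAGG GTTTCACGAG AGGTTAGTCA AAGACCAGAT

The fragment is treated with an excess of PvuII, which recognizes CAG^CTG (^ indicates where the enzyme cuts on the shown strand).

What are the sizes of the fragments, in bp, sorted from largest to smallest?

PvuII sites (CAGCTG) start at positions 24, 50, 109.
PvuII cuts after base 3 of each site, so after positions 26, 52, 111.
Linear molecule, 3 cuts → 4 fragments:
  1–26 → 26 bp
  27–52 → 26 bp
  53–111 → 59 bp
  112–150 → 39 bp
Sorted largest to smallest: 59, 39, 26, 26 bp.

59, 39, 26, 26 bp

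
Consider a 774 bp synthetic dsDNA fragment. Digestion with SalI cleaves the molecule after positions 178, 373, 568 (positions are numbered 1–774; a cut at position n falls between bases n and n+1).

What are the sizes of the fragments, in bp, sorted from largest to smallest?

Linear molecule, 3 cuts → 4 fragments:
  178 − 0 = 178 bp
  373 − 178 = 195 bp
  568 − 373 = 195 bp
  774 − 568 = 206 bp
Sorted largest to smallest: 206, 195, 195, 178 bp.

206, 195, 195, 178 bp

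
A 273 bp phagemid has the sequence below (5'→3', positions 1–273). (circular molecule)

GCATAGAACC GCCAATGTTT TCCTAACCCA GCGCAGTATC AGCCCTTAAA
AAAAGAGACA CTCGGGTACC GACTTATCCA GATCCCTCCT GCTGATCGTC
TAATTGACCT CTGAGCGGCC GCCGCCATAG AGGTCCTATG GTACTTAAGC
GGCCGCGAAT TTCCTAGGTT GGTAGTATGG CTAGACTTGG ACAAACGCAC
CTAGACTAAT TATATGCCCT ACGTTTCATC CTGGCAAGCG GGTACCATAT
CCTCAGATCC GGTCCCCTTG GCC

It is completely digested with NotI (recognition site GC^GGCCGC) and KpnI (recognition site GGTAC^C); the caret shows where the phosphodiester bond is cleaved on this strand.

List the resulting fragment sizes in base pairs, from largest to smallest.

NotI sites (GCGGCCGC) start at positions 115, 149.
NotI cuts after base 2 of each site, so after positions 116, 150.
KpnI sites (GGTACC) start at positions 65, 241.
KpnI cuts after base 5 of each site (before the last base), so after positions 69, 245.
Combined cut positions: 69, 116, 150, 245.
Circular molecule, 4 cuts → 4 fragments:
  70–116 → 47 bp
  117–150 → 34 bp
  151–245 → 95 bp
  246–273 then 1–69 → 28 + 69 = 97 bp
Sorted largest to smallest: 97, 95, 47, 34 bp.

97, 95, 47, 34 bp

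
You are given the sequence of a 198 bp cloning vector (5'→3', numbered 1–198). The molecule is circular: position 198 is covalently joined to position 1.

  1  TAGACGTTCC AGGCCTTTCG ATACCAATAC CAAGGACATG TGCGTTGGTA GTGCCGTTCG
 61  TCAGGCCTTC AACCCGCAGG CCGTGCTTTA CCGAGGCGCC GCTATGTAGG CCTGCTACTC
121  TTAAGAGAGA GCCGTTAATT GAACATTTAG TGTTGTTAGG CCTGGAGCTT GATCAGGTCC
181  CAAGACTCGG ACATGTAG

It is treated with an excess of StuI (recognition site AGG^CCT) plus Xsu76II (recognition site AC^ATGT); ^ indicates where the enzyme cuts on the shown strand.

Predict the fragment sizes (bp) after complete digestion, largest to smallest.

StuI sites (AGGCCT) start at positions 11, 63, 108, 158.
StuI cuts after base 3 of each site, so after positions 13, 65, 110, 160.
Xsu76II sites (ACATGT) start at positions 36, 191.
Xsu76II cuts after base 2 of each site, so after positions 37, 192.
Combined cut positions: 13, 37, 65, 110, 160, 192.
Circular molecule, 6 cuts → 6 fragments:
  14–37 → 24 bp
  38–65 → 28 bp
  66–110 → 45 bp
  111–160 → 50 bp
  161–192 → 32 bp
  193–198 then 1–13 → 6 + 13 = 19 bp
Sorted largest to smallest: 50, 45, 32, 28, 24, 19 bp.

50, 45, 32, 28, 24, 19 bp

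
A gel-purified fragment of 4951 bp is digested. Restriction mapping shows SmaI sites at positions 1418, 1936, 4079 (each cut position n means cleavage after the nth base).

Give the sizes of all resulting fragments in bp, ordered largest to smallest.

2143, 1418, 872, 518 bp

Linear molecule, 3 cuts → 4 fragments:
  1418 − 0 = 1418 bp
  1936 − 1418 = 518 bp
  4079 − 1936 = 2143 bp
  4951 − 4079 = 872 bp
Sorted largest to smallest: 2143, 1418, 872, 518 bp.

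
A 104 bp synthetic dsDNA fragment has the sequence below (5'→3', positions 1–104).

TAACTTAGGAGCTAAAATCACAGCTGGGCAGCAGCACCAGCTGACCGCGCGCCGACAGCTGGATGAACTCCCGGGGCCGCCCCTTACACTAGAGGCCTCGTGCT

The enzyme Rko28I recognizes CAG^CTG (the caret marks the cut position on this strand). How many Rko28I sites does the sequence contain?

CAGCTG occurs starting at positions 21, 38, 56.
Rko28I cuts at 3 sites.

3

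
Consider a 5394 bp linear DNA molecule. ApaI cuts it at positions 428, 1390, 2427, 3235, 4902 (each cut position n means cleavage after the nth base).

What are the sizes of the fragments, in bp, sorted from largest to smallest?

1667, 1037, 962, 808, 492, 428 bp

Linear molecule, 5 cuts → 6 fragments:
  428 − 0 = 428 bp
  1390 − 428 = 962 bp
  2427 − 1390 = 1037 bp
  3235 − 2427 = 808 bp
  4902 − 3235 = 1667 bp
  5394 − 4902 = 492 bp
Sorted largest to smallest: 1667, 1037, 962, 808, 492, 428 bp.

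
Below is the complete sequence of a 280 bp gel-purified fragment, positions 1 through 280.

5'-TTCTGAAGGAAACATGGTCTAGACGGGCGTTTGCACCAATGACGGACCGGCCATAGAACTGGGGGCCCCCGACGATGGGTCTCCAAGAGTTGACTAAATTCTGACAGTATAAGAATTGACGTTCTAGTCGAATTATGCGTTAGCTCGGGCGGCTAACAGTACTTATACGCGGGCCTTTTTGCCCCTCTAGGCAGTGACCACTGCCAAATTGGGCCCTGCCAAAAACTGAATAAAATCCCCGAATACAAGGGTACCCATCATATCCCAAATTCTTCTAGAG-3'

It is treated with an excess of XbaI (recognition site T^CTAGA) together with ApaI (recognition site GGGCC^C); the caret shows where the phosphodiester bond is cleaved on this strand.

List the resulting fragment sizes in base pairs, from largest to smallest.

XbaI sites (TCTAGA) start at positions 18, 274.
XbaI cuts after the first base of each site, so after positions 18, 274.
ApaI sites (GGGCCC) start at positions 63, 211.
ApaI cuts after base 5 of each site (before the last base), so after positions 67, 215.
Combined cut positions: 18, 67, 215, 274.
Linear molecule, 4 cuts → 5 fragments:
  1–18 → 18 bp
  19–67 → 49 bp
  68–215 → 148 bp
  216–274 → 59 bp
  275–280 → 6 bp
Sorted largest to smallest: 148, 59, 49, 18, 6 bp.

148, 59, 49, 18, 6 bp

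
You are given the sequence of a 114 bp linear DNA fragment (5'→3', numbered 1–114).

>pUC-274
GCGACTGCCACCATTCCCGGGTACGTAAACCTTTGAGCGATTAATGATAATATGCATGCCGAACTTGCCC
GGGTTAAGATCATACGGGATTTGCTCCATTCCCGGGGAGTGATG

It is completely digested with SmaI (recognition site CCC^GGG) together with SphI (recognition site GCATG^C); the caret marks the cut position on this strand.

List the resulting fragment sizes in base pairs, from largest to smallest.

SmaI sites (CCCGGG) start at positions 16, 68, 101.
SmaI cuts after base 3 of each site, so after positions 18, 70, 103.
The SphI site (GCATGC) starts at position 54.
SphI cuts after base 5 of each site (before the last base), so after position 58.
Combined cut positions: 18, 58, 70, 103.
Linear molecule, 4 cuts → 5 fragments:
  1–18 → 18 bp
  19–58 → 40 bp
  59–70 → 12 bp
  71–103 → 33 bp
  104–114 → 11 bp
Sorted largest to smallest: 40, 33, 18, 12, 11 bp.

40, 33, 18, 12, 11 bp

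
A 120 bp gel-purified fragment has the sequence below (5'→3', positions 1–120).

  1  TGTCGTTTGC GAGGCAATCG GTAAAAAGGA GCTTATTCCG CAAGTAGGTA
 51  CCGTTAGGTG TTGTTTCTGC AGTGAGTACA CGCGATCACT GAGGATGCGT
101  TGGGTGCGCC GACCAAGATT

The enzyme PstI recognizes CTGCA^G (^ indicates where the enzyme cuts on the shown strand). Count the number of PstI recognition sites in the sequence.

CTGCAG occurs starting at position 67.
PstI cuts at 1 site.

1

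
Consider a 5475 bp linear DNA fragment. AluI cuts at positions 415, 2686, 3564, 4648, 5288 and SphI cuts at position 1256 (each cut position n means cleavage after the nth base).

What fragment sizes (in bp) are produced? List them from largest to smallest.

Combined cut positions (sorted): 415, 1256, 2686, 3564, 4648, 5288.
Linear molecule, 6 cuts → 7 fragments:
  415 − 0 = 415 bp
  1256 − 415 = 841 bp
  2686 − 1256 = 1430 bp
  3564 − 2686 = 878 bp
  4648 − 3564 = 1084 bp
  5288 − 4648 = 640 bp
  5475 − 5288 = 187 bp
Sorted largest to smallest: 1430, 1084, 878, 841, 640, 415, 187 bp.

1430, 1084, 878, 841, 640, 415, 187 bp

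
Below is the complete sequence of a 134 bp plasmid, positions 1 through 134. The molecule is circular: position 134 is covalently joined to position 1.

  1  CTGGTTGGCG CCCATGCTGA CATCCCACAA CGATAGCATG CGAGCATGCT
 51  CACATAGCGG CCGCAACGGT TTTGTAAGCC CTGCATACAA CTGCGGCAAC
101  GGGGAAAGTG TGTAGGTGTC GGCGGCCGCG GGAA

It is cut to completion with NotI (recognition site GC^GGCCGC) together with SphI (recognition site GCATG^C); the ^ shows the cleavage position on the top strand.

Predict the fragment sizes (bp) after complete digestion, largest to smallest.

65, 51, 10, 8 bp

NotI sites (GCGGCCGC) start at positions 57, 122.
NotI cuts after base 2 of each site, so after positions 58, 123.
SphI sites (GCATGC) start at positions 36, 44.
SphI cuts after base 5 of each site (before the last base), so after positions 40, 48.
Combined cut positions: 40, 48, 58, 123.
Circular molecule, 4 cuts → 4 fragments:
  41–48 → 8 bp
  49–58 → 10 bp
  59–123 → 65 bp
  124–134 then 1–40 → 11 + 40 = 51 bp
Sorted largest to smallest: 65, 51, 10, 8 bp.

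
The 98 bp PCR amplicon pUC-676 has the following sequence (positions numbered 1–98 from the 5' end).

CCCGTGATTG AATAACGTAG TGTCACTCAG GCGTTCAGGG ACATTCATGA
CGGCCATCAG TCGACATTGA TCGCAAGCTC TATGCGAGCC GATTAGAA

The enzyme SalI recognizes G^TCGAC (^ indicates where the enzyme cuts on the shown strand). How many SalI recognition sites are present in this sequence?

GTCGAC occurs starting at position 60.
SalI cuts at 1 site.

1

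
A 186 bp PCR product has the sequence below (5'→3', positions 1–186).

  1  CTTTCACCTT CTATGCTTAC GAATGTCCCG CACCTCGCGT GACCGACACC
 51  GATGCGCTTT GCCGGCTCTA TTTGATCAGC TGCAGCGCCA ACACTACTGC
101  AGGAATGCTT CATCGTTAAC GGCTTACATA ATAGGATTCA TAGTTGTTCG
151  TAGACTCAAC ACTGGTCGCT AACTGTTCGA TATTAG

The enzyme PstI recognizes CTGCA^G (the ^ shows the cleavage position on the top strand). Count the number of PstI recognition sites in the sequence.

2

CTGCAG occurs starting at positions 80, 97.
PstI cuts at 2 sites.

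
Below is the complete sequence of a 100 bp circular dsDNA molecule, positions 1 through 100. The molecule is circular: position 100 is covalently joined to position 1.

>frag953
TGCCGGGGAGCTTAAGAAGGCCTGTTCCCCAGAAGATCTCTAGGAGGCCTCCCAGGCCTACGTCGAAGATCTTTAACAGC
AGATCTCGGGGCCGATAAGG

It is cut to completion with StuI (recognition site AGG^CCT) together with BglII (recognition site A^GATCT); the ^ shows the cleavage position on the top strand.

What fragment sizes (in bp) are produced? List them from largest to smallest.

39, 14, 14, 13, 11, 9 bp

StuI sites (AGGCCT) start at positions 18, 45, 54.
StuI cuts after base 3 of each site, so after positions 20, 47, 56.
BglII sites (AGATCT) start at positions 34, 67, 81.
BglII cuts after the first base of each site, so after positions 34, 67, 81.
Combined cut positions: 20, 34, 47, 56, 67, 81.
Circular molecule, 6 cuts → 6 fragments:
  21–34 → 14 bp
  35–47 → 13 bp
  48–56 → 9 bp
  57–67 → 11 bp
  68–81 → 14 bp
  82–100 then 1–20 → 19 + 20 = 39 bp
Sorted largest to smallest: 39, 14, 14, 13, 11, 9 bp.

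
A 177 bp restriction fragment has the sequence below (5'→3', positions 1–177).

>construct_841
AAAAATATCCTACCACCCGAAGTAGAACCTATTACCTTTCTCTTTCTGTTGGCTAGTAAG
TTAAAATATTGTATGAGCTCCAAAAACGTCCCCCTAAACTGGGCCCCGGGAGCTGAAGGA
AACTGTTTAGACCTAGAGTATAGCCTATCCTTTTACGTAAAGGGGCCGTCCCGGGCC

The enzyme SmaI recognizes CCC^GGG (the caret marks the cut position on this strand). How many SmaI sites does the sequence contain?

2

CCCGGG occurs starting at positions 105, 170.
SmaI cuts at 2 sites.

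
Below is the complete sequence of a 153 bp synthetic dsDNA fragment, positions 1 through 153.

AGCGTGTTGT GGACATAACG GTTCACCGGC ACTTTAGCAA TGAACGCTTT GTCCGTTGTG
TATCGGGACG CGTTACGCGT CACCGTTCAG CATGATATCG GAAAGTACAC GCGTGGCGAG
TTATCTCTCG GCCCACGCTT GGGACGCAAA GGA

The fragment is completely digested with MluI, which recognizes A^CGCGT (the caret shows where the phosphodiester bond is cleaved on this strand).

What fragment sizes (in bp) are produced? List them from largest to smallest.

MluI sites (ACGCGT) start at positions 68, 75, 109.
MluI cuts after the first base of each site, so after positions 68, 75, 109.
Linear molecule, 3 cuts → 4 fragments:
  1–68 → 68 bp
  69–75 → 7 bp
  76–109 → 34 bp
  110–153 → 44 bp
Sorted largest to smallest: 68, 44, 34, 7 bp.

68, 44, 34, 7 bp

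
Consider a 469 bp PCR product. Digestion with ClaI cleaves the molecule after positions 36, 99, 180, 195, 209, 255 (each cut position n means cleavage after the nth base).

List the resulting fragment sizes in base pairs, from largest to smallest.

214, 81, 63, 46, 36, 15, 14 bp

Linear molecule, 6 cuts → 7 fragments:
  36 − 0 = 36 bp
  99 − 36 = 63 bp
  180 − 99 = 81 bp
  195 − 180 = 15 bp
  209 − 195 = 14 bp
  255 − 209 = 46 bp
  469 − 255 = 214 bp
Sorted largest to smallest: 214, 81, 63, 46, 36, 15, 14 bp.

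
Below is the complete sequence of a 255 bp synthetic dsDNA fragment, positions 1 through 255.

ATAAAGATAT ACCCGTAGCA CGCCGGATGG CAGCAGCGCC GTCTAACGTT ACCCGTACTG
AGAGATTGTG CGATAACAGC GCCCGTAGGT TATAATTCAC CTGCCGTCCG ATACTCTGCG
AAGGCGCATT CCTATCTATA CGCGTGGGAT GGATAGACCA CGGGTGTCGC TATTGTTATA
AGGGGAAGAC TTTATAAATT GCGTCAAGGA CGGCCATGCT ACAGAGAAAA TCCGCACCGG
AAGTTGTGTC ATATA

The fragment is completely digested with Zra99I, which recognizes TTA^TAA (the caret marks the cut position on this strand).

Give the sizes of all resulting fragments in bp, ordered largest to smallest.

Zra99I sites (TTATAA) start at positions 90, 176, 192.
Zra99I cuts after base 3 of each site, so after positions 92, 178, 194.
Linear molecule, 3 cuts → 4 fragments:
  1–92 → 92 bp
  93–178 → 86 bp
  179–194 → 16 bp
  195–255 → 61 bp
Sorted largest to smallest: 92, 86, 61, 16 bp.

92, 86, 61, 16 bp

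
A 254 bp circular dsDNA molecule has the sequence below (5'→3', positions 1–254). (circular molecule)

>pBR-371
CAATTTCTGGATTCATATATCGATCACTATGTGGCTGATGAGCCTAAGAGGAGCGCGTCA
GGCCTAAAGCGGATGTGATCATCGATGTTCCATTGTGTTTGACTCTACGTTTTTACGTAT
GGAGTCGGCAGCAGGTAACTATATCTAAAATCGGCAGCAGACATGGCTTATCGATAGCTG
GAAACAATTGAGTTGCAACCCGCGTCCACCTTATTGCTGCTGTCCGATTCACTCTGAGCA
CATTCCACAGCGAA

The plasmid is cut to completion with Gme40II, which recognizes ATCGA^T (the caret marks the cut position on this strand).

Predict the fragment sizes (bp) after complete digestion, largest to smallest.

Gme40II sites (ATCGAT) start at positions 19, 81, 170.
Gme40II cuts after base 5 of each site (before the last base), so after positions 23, 85, 174.
Circular molecule, 3 cuts → 3 fragments:
  24–85 → 62 bp
  86–174 → 89 bp
  175–254 then 1–23 → 80 + 23 = 103 bp
Sorted largest to smallest: 103, 89, 62 bp.

103, 89, 62 bp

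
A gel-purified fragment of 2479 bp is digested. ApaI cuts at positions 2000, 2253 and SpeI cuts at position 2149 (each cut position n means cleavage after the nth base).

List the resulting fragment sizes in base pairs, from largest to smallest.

Combined cut positions (sorted): 2000, 2149, 2253.
Linear molecule, 3 cuts → 4 fragments:
  2000 − 0 = 2000 bp
  2149 − 2000 = 149 bp
  2253 − 2149 = 104 bp
  2479 − 2253 = 226 bp
Sorted largest to smallest: 2000, 226, 149, 104 bp.

2000, 226, 149, 104 bp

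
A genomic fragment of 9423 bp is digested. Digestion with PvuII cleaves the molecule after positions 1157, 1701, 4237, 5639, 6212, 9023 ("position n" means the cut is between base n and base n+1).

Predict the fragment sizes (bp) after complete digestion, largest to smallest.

2811, 2536, 1402, 1157, 573, 544, 400 bp

Linear molecule, 6 cuts → 7 fragments:
  1157 − 0 = 1157 bp
  1701 − 1157 = 544 bp
  4237 − 1701 = 2536 bp
  5639 − 4237 = 1402 bp
  6212 − 5639 = 573 bp
  9023 − 6212 = 2811 bp
  9423 − 9023 = 400 bp
Sorted largest to smallest: 2811, 2536, 1402, 1157, 573, 544, 400 bp.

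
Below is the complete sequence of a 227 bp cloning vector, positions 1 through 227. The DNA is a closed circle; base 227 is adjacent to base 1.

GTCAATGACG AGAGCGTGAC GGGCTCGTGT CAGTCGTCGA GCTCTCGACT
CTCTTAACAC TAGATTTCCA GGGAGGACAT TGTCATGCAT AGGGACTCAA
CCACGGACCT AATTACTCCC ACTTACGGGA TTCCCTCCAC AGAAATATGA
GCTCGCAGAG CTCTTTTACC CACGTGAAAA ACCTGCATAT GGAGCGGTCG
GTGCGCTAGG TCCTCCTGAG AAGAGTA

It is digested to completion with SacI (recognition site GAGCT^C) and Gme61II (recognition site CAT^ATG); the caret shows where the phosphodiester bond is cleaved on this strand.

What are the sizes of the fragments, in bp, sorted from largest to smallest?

110, 82, 26, 9 bp

SacI sites (GAGCTC) start at positions 39, 149, 158.
SacI cuts after base 5 of each site (before the last base), so after positions 43, 153, 162.
The Gme61II site (CATATG) starts at position 186.
Gme61II cuts after base 3 of each site, so after position 188.
Combined cut positions: 43, 153, 162, 188.
Circular molecule, 4 cuts → 4 fragments:
  44–153 → 110 bp
  154–162 → 9 bp
  163–188 → 26 bp
  189–227 then 1–43 → 39 + 43 = 82 bp
Sorted largest to smallest: 110, 82, 26, 9 bp.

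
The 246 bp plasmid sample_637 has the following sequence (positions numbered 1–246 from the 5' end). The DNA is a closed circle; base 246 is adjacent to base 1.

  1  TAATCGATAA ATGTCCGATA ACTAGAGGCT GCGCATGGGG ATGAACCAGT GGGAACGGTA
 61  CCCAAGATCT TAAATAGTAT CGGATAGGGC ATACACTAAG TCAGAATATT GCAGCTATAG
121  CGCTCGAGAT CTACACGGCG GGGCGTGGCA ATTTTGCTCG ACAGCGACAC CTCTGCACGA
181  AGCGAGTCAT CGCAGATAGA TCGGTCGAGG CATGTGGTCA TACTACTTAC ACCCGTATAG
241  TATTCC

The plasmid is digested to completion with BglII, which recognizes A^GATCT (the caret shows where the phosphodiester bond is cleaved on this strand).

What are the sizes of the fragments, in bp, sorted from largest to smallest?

BglII sites (AGATCT) start at positions 65, 127.
BglII cuts after the first base of each site, so after positions 65, 127.
Circular molecule, 2 cuts → 2 fragments:
  66–127 → 62 bp
  128–246 then 1–65 → 119 + 65 = 184 bp
Sorted largest to smallest: 184, 62 bp.

184, 62 bp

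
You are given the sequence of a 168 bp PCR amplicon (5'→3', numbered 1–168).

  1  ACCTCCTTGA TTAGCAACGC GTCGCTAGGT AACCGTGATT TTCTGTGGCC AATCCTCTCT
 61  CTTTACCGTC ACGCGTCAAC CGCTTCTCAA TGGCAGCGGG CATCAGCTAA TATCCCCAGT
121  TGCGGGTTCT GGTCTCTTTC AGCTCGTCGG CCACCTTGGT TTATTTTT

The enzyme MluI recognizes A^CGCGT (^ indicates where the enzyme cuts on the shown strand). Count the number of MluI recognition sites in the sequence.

2

ACGCGT occurs starting at positions 17, 71.
MluI cuts at 2 sites.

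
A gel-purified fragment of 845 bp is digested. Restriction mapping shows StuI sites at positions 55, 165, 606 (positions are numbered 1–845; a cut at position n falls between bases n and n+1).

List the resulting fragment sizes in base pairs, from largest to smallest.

Linear molecule, 3 cuts → 4 fragments:
  55 − 0 = 55 bp
  165 − 55 = 110 bp
  606 − 165 = 441 bp
  845 − 606 = 239 bp
Sorted largest to smallest: 441, 239, 110, 55 bp.

441, 239, 110, 55 bp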